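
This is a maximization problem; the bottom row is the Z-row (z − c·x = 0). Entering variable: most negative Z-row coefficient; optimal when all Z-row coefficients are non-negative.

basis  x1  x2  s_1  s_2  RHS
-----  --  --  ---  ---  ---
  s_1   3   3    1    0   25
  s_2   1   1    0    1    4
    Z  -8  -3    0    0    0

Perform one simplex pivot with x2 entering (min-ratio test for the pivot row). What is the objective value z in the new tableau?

12

Ratio test on column x2 — row 1: 25/3 = 25/3; row 2: 4/1 = 4. Minimum is 4 at row 2 (s_2 leaves); pivot element 1.
Pivot on row 2; the Z-row RHS becomes 0 − (-3)·4 = 12.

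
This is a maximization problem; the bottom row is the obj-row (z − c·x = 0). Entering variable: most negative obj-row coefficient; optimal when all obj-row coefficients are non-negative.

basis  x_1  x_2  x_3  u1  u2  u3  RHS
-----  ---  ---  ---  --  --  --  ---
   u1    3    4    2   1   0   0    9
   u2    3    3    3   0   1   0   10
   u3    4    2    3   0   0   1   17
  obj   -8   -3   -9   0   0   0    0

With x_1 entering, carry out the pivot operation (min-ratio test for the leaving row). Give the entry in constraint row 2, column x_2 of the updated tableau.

Ratio test on column x_1 — row 1: 9/3 = 3; row 2: 10/3 = 10/3; row 3: 17/4 = 17/4. Minimum is 3 at row 1 (u1 leaves); pivot element 3.
Divide row 1 by 3; eliminate column x_1 from the other rows.
Row 2 update in column x_2: 3 − 3·(4/3) = -1.

-1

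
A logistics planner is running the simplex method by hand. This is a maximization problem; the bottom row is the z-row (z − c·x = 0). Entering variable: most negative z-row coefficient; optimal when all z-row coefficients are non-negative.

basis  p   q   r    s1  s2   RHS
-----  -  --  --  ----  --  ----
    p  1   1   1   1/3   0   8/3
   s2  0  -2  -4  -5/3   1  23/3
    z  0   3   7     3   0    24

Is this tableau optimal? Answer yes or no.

Every z-row coefficient is ≥ 0, so the tableau is optimal.

yes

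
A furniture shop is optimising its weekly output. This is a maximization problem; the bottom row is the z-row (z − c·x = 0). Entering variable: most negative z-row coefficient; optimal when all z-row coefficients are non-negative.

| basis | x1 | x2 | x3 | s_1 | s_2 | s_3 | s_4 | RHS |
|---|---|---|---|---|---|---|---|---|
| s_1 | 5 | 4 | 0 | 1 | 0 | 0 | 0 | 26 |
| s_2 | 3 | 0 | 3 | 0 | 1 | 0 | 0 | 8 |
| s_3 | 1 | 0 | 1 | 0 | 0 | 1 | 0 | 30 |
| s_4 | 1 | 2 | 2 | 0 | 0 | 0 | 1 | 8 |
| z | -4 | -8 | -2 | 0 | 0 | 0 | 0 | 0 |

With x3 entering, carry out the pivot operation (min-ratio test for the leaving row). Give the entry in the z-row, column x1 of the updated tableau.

Ratio test on column x3 — row 1: entry 0 ≤ 0; row 2: 8/3 = 8/3; row 3: 30/1 = 30; row 4: 8/2 = 4. Minimum is 8/3 at row 2 (s_2 leaves); pivot element 3.
Divide row 2 by 3; eliminate column x3 from the other rows.
z-row update in column x1: -4 − (-2)·1 = -2.

-2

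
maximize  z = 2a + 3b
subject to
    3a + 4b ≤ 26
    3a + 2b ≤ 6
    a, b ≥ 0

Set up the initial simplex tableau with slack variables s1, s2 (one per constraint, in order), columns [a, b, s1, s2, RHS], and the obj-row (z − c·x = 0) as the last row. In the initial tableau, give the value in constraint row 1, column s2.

Slack s2 belongs to constraint 2; its column is the unit vector e_2, so the entry in row 1 is 0.

0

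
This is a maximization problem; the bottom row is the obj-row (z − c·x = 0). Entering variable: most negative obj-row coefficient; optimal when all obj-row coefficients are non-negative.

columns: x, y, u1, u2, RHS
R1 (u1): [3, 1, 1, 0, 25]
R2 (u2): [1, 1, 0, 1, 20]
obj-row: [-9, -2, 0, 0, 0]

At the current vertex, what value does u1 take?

25

u1 is basic (row 1); its value is the RHS of that row, 25.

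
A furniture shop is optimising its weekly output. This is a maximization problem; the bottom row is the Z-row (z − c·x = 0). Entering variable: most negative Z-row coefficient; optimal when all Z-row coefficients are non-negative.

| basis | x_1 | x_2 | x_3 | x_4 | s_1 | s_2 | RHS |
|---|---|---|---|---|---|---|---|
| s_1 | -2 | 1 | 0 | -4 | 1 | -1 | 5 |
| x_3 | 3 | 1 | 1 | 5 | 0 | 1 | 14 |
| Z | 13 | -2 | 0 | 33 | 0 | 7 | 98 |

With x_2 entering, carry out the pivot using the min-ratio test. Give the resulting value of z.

Ratio test on column x_2 — row 1: 5/1 = 5; row 2: 14/1 = 14. Minimum is 5 at row 1 (s_1 leaves); pivot element 1.
Pivot on row 1; the Z-row RHS becomes 98 − (-2)·5 = 108.

108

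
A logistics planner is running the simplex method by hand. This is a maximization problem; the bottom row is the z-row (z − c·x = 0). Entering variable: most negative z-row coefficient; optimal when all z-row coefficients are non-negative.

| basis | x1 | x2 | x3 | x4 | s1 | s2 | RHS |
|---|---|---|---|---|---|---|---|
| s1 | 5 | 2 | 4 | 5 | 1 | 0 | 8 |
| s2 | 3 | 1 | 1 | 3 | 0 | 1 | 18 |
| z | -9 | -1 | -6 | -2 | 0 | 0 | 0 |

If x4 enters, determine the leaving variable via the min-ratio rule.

Column x4 entries and ratios — s1: 8/5 = 8/5; s2: 18/3 = 6.
Smallest ratio is 8/5 in the row of s1, so s1 leaves.

s1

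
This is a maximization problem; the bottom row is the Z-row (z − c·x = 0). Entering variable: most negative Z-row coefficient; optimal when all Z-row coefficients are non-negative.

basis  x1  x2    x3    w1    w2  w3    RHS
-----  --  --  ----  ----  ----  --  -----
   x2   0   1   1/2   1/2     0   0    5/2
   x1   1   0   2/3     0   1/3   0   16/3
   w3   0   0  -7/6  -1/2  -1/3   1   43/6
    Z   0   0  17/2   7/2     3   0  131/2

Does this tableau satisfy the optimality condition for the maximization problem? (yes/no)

yes

Every Z-row coefficient is ≥ 0, so the tableau is optimal.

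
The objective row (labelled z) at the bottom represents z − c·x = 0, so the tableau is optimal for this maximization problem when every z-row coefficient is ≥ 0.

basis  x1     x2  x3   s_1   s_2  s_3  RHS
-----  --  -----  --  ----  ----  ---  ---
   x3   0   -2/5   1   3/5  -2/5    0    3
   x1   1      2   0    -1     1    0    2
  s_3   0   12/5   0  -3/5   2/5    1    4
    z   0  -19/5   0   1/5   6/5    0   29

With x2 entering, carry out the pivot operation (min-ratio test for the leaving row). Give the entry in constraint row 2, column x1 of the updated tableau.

Ratio test on column x2 — row 1: entry -2/5 ≤ 0; row 2: 2/2 = 1; row 3: 4/(12/5) = 5/3. Minimum is 1 at row 2 (x1 leaves); pivot element 2.
Divide row 2 by 2; eliminate column x2 from the other rows.
In the new row 2, the x1 entry is the old entry divided by the pivot: 1/2 = 1/2.

1/2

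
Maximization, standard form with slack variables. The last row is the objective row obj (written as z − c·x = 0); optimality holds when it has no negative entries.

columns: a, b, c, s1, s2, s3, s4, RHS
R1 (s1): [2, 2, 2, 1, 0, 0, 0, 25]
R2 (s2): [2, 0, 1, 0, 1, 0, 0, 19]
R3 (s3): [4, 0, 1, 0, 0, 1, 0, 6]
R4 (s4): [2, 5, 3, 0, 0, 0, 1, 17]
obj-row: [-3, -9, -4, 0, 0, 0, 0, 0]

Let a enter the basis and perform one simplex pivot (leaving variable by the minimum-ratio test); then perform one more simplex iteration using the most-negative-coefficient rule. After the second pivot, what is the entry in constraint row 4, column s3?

Ratio test on column a — row 1: 25/2 = 25/2; row 2: 19/2 = 19/2; row 3: 6/4 = 3/2; row 4: 17/2 = 17/2. Minimum is 3/2 at row 3 (s3 leaves); pivot element 4.
Divide row 3 by 4; eliminate column a from the other rows.
Second iteration: most negative obj-row entry is -9 in column b, so b enters.
Ratio test on column b — row 1: 22/2 = 11; row 2: entry 0 ≤ 0; row 3: entry 0 ≤ 0; row 4: 14/5 = 14/5. Minimum is 14/5 at row 4 (s4 leaves); pivot element 5.
Divide row 4 by 5; eliminate column b from the other rows.
After both pivots, the entry at constraint row 4, column s3 is -1/10.

-1/10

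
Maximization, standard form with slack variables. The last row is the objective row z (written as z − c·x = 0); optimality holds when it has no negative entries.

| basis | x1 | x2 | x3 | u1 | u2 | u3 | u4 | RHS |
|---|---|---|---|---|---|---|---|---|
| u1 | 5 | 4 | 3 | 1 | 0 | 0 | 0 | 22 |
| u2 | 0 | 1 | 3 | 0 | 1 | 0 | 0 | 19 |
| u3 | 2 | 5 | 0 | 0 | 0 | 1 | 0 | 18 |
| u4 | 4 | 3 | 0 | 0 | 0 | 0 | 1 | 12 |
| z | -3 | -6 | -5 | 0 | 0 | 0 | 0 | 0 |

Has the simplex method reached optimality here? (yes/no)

The z-row has a negative entry -6 in column x2, so it is not optimal.

no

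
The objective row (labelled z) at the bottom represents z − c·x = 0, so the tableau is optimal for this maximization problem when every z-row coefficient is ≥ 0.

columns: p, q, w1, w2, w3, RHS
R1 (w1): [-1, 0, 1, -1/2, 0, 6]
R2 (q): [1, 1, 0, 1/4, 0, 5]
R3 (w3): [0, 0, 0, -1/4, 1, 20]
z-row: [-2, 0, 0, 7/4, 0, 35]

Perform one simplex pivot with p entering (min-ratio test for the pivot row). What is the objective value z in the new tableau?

45

Ratio test on column p — row 1: entry -1 ≤ 0; row 2: 5/1 = 5; row 3: entry 0 ≤ 0. Minimum is 5 at row 2 (q leaves); pivot element 1.
Pivot on row 2; the z-row RHS becomes 35 − (-2)·5 = 45.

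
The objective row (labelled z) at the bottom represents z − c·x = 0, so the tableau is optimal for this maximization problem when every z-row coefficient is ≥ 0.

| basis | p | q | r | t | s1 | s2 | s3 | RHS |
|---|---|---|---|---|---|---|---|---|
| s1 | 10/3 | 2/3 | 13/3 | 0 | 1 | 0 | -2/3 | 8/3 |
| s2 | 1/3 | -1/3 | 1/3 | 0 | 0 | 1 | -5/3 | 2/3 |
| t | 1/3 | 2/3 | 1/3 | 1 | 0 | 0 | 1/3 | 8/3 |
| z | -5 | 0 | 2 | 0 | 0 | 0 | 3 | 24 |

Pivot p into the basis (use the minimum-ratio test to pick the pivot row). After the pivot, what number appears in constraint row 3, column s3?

2/5

Ratio test on column p — row 1: (8/3)/(10/3) = 4/5; row 2: (2/3)/(1/3) = 2; row 3: (8/3)/(1/3) = 8. Minimum is 4/5 at row 1 (s1 leaves); pivot element 10/3.
Divide row 1 by 10/3; eliminate column p from the other rows.
Row 3 update in column s3: 1/3 − (1/3)·(-1/5) = 2/5.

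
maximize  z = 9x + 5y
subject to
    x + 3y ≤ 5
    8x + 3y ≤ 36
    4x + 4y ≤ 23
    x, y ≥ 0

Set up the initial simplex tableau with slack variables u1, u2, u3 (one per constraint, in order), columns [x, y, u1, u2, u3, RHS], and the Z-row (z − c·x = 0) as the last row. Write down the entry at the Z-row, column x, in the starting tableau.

The Z-row carries the negated objective coefficients: the x entry is -9.

-9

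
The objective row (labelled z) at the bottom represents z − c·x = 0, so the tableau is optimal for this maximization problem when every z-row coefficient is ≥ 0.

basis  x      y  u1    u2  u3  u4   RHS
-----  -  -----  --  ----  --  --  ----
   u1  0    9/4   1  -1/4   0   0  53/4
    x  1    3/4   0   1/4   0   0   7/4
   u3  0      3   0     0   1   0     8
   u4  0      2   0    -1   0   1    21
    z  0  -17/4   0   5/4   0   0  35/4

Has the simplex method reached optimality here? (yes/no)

The z-row has a negative entry -17/4 in column y, so it is not optimal.

no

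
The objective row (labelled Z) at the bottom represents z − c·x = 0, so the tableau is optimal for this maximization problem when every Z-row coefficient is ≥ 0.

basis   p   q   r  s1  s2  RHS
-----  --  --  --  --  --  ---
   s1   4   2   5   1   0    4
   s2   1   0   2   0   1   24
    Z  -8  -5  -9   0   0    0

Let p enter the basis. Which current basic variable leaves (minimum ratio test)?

Column p entries and ratios — s1: 4/4 = 1; s2: 24/1 = 24.
Smallest ratio is 1 in the row of s1, so s1 leaves.

s1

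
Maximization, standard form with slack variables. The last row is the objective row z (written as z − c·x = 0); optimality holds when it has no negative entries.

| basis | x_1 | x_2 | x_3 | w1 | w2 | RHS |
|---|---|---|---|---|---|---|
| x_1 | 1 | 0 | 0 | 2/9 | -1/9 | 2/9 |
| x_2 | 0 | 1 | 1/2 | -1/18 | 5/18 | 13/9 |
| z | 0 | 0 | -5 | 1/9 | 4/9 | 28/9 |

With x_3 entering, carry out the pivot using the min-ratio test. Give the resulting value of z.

Ratio test on column x_3 — row 1: entry 0 ≤ 0; row 2: (13/9)/(1/2) = 26/9. Minimum is 26/9 at row 2 (x_2 leaves); pivot element 1/2.
Pivot on row 2; the z-row RHS becomes 28/9 − (-5)·(26/9) = 158/9.

158/9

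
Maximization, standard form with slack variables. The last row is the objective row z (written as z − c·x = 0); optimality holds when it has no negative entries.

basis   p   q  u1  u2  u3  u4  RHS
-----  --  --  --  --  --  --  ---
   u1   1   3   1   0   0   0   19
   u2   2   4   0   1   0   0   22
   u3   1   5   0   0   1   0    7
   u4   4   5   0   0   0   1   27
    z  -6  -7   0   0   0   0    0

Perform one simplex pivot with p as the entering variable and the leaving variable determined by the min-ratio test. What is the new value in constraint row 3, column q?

Ratio test on column p — row 1: 19/1 = 19; row 2: 22/2 = 11; row 3: 7/1 = 7; row 4: 27/4 = 27/4. Minimum is 27/4 at row 4 (u4 leaves); pivot element 4.
Divide row 4 by 4; eliminate column p from the other rows.
Row 3 update in column q: 5 − 1·(5/4) = 15/4.

15/4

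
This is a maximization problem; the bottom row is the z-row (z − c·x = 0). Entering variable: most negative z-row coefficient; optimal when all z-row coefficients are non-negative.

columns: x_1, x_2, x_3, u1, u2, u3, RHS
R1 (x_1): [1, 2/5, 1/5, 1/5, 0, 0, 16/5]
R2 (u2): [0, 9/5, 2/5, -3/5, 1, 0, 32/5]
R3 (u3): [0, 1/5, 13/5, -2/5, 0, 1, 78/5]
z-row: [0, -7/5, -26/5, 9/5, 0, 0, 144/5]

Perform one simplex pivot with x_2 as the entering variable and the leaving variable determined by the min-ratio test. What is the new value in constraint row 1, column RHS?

Ratio test on column x_2 — row 1: (16/5)/(2/5) = 8; row 2: (32/5)/(9/5) = 32/9; row 3: (78/5)/(1/5) = 78. Minimum is 32/9 at row 2 (u2 leaves); pivot element 9/5.
Divide row 2 by 9/5; eliminate column x_2 from the other rows.
Row 1 update in column RHS: 16/5 − (2/5)·(32/9) = 16/9.

16/9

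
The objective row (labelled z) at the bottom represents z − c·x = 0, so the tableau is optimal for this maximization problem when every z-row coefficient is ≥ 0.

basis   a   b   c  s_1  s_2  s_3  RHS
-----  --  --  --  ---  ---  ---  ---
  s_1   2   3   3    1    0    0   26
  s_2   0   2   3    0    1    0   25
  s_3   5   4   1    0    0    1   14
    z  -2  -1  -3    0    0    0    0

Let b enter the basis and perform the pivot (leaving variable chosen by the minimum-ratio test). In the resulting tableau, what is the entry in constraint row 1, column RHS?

Ratio test on column b — row 1: 26/3 = 26/3; row 2: 25/2 = 25/2; row 3: 14/4 = 7/2. Minimum is 7/2 at row 3 (s_3 leaves); pivot element 4.
Divide row 3 by 4; eliminate column b from the other rows.
Row 1 update in column RHS: 26 − 3·(7/2) = 31/2.

31/2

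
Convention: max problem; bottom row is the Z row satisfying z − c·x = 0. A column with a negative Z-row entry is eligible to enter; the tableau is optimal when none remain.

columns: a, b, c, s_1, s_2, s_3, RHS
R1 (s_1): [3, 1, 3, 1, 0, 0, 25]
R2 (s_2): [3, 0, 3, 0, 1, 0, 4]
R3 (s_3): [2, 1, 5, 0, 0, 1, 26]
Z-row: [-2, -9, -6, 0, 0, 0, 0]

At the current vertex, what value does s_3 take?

s_3 is basic (row 3); its value is the RHS of that row, 26.

26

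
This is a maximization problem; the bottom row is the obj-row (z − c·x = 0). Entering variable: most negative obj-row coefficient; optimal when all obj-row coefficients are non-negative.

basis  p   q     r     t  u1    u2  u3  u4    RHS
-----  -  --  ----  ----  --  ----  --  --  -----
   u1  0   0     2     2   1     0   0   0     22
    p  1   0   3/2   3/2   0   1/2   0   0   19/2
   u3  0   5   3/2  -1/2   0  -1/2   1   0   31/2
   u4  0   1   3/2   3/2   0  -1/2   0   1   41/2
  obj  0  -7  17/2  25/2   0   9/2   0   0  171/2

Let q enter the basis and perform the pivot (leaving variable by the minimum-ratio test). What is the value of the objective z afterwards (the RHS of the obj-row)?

536/5

Ratio test on column q — row 1: entry 0 ≤ 0; row 2: entry 0 ≤ 0; row 3: (31/2)/5 = 31/10; row 4: (41/2)/1 = 41/2. Minimum is 31/10 at row 3 (u3 leaves); pivot element 5.
Pivot on row 3; the obj-row RHS becomes 171/2 − (-7)·(31/10) = 536/5.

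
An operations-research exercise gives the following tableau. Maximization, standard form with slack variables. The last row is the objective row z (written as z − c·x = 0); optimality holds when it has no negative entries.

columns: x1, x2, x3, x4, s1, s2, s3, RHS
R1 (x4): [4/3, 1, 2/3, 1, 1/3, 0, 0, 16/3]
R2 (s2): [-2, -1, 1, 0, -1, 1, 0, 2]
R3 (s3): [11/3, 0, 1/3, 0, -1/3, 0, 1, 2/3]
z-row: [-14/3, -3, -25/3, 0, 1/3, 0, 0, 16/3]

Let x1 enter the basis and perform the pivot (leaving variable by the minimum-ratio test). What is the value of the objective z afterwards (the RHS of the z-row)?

68/11

Ratio test on column x1 — row 1: (16/3)/(4/3) = 4; row 2: entry -2 ≤ 0; row 3: (2/3)/(11/3) = 2/11. Minimum is 2/11 at row 3 (s3 leaves); pivot element 11/3.
Pivot on row 3; the z-row RHS becomes 16/3 − (-14/3)·(2/11) = 68/11.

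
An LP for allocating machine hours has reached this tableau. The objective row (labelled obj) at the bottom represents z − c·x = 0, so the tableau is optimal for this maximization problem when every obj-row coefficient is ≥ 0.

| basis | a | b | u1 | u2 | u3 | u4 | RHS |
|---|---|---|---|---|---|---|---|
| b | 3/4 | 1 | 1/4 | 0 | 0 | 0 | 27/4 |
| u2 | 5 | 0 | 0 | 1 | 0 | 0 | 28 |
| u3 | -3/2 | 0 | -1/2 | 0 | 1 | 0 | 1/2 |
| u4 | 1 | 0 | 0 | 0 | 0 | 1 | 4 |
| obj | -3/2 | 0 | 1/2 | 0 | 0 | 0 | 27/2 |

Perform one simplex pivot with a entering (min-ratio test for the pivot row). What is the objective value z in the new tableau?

39/2

Ratio test on column a — row 1: (27/4)/(3/4) = 9; row 2: 28/5 = 28/5; row 3: entry -3/2 ≤ 0; row 4: 4/1 = 4. Minimum is 4 at row 4 (u4 leaves); pivot element 1.
Pivot on row 4; the obj-row RHS becomes 27/2 − (-3/2)·4 = 39/2.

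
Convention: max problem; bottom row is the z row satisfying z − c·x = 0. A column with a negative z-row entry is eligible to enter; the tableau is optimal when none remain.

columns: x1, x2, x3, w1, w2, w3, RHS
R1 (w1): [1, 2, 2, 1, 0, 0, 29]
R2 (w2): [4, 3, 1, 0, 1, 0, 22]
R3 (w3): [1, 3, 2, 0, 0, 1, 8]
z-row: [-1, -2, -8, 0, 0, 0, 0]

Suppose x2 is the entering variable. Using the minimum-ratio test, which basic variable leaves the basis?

Column x2 entries and ratios — w1: 29/2 = 29/2; w2: 22/3 = 22/3; w3: 8/3 = 8/3.
Smallest ratio is 8/3 in the row of w3, so w3 leaves.

w3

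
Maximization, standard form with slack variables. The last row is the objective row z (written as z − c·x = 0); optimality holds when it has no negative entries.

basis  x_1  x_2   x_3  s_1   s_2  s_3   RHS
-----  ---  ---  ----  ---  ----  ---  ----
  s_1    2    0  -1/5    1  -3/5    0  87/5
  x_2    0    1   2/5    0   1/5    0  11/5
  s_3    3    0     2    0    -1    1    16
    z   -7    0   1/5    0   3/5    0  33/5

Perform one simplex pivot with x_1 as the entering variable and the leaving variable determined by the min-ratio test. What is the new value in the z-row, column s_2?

-26/15

Ratio test on column x_1 — row 1: (87/5)/2 = 87/10; row 2: entry 0 ≤ 0; row 3: 16/3 = 16/3. Minimum is 16/3 at row 3 (s_3 leaves); pivot element 3.
Divide row 3 by 3; eliminate column x_1 from the other rows.
z-row update in column s_2: 3/5 − (-7)·(-1/3) = -26/15.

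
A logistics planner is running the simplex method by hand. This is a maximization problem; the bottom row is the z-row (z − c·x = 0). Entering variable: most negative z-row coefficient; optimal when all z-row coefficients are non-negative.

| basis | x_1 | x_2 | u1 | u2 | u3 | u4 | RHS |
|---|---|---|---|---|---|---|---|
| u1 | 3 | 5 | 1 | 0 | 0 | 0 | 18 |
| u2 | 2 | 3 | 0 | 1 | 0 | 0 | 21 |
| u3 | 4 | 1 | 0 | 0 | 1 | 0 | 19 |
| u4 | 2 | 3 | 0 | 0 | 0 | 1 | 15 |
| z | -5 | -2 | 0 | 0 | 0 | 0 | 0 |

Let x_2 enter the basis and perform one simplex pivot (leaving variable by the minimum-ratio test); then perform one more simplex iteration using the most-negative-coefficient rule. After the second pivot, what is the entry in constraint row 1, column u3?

-3/17

Ratio test on column x_2 — row 1: 18/5 = 18/5; row 2: 21/3 = 7; row 3: 19/1 = 19; row 4: 15/3 = 5. Minimum is 18/5 at row 1 (u1 leaves); pivot element 5.
Divide row 1 by 5; eliminate column x_2 from the other rows.
Second iteration: most negative z-row entry is -19/5 in column x_1, so x_1 enters.
Ratio test on column x_1 — row 1: (18/5)/(3/5) = 6; row 2: (51/5)/(1/5) = 51; row 3: (77/5)/(17/5) = 77/17; row 4: (21/5)/(1/5) = 21. Minimum is 77/17 at row 3 (u3 leaves); pivot element 17/5.
Divide row 3 by 17/5; eliminate column x_1 from the other rows.
After both pivots, the entry at constraint row 1, column u3 is -3/17.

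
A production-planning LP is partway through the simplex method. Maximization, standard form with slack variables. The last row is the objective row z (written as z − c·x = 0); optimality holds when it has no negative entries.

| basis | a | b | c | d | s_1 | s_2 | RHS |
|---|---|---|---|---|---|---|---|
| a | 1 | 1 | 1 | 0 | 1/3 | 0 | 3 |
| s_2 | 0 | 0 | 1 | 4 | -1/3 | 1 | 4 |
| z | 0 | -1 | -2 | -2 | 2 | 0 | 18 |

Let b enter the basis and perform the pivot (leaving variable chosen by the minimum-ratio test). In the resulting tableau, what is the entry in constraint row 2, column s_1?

-1/3

Ratio test on column b — row 1: 3/1 = 3; row 2: entry 0 ≤ 0. Minimum is 3 at row 1 (a leaves); pivot element 1.
Divide row 1 by 1; eliminate column b from the other rows.
Row 2 update in column s_1: -1/3 − 0·(1/3) = -1/3.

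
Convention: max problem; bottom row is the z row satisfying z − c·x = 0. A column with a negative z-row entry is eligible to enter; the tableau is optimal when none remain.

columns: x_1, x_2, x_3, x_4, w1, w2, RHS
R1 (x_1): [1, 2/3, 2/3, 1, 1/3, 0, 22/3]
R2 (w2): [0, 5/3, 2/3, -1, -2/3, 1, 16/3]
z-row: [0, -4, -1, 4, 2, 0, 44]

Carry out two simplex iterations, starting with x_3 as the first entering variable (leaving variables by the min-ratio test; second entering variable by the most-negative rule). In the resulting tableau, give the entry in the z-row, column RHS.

Ratio test on column x_3 — row 1: (22/3)/(2/3) = 11; row 2: (16/3)/(2/3) = 8. Minimum is 8 at row 2 (w2 leaves); pivot element 2/3.
Divide row 2 by 2/3; eliminate column x_3 from the other rows.
Second iteration: most negative z-row entry is -3/2 in column x_2, so x_2 enters.
Ratio test on column x_2 — row 1: entry -1 ≤ 0; row 2: 8/(5/2) = 16/5. Minimum is 16/5 at row 2 (x_3 leaves); pivot element 5/2.
Divide row 2 by 5/2; eliminate column x_2 from the other rows.
After both pivots, the entry at the z-row, column RHS is 284/5.

284/5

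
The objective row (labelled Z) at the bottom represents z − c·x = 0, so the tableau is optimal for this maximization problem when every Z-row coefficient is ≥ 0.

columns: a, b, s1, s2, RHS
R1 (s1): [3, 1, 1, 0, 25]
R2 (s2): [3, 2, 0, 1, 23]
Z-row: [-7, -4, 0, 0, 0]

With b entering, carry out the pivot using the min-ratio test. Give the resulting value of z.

46

Ratio test on column b — row 1: 25/1 = 25; row 2: 23/2 = 23/2. Minimum is 23/2 at row 2 (s2 leaves); pivot element 2.
Pivot on row 2; the Z-row RHS becomes 0 − (-4)·(23/2) = 46.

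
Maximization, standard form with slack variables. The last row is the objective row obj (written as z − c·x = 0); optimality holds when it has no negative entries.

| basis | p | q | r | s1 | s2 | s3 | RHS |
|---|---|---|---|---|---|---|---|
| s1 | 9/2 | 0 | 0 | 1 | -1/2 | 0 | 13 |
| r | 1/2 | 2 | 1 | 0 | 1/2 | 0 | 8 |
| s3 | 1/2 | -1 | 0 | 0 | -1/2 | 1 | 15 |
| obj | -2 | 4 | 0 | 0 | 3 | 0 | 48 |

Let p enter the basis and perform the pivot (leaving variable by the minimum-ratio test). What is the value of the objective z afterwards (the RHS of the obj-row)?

Ratio test on column p — row 1: 13/(9/2) = 26/9; row 2: 8/(1/2) = 16; row 3: 15/(1/2) = 30. Minimum is 26/9 at row 1 (s1 leaves); pivot element 9/2.
Pivot on row 1; the obj-row RHS becomes 48 − (-2)·(26/9) = 484/9.

484/9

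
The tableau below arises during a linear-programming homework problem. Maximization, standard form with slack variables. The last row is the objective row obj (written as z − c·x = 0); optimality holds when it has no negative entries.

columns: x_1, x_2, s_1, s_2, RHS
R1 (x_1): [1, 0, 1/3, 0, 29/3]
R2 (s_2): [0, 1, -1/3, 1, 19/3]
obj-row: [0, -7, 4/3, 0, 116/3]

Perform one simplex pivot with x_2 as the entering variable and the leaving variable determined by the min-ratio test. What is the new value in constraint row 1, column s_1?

1/3

Ratio test on column x_2 — row 1: entry 0 ≤ 0; row 2: (19/3)/1 = 19/3. Minimum is 19/3 at row 2 (s_2 leaves); pivot element 1.
Divide row 2 by 1; eliminate column x_2 from the other rows.
Row 1 update in column s_1: 1/3 − 0·(-1/3) = 1/3.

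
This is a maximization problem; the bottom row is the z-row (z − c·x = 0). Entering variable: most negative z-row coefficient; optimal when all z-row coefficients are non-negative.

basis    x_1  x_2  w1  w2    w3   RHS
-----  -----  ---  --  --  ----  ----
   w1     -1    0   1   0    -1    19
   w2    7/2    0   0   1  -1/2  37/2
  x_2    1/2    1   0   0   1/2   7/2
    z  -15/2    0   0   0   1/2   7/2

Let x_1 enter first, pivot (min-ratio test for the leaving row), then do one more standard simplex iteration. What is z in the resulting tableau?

44

Ratio test on column x_1 — row 1: entry -1 ≤ 0; row 2: (37/2)/(7/2) = 37/7; row 3: (7/2)/(1/2) = 7. Minimum is 37/7 at row 2 (w2 leaves); pivot element 7/2.
Pivot on row 2; the z-row RHS becomes 7/2 − (-15/2)·(37/7) = 302/7.
Next entering variable (most negative z-row entry -4/7): w3.
Ratio test on column w3 — row 1: entry -8/7 ≤ 0; row 2: entry -1/7 ≤ 0; row 3: (6/7)/(4/7) = 3/2. Minimum is 3/2 at row 3 (x_2 leaves); pivot element 4/7.
After the second pivot the z-row RHS is 302/7 − (-4/7)·(3/2) = 44.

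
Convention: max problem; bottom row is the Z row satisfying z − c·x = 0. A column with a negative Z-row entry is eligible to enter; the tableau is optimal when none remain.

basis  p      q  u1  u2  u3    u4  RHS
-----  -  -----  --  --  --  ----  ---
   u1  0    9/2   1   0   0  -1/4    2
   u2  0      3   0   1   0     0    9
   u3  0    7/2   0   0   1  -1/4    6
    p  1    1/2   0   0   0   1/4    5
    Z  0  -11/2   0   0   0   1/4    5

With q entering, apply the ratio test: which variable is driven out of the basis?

u1

Column q entries and ratios — u1: 2/(9/2) = 4/9; u2: 9/3 = 3; u3: 6/(7/2) = 12/7; p: 5/(1/2) = 10.
Smallest ratio is 4/9 in the row of u1, so u1 leaves.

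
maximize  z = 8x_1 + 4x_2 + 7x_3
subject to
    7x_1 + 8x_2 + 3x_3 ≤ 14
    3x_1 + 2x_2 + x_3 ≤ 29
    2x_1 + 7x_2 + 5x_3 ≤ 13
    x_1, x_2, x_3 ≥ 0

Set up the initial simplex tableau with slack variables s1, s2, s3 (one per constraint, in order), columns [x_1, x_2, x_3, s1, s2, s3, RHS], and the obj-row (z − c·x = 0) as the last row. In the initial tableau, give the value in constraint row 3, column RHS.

13

The RHS of constraint 3 is b_3 = 13.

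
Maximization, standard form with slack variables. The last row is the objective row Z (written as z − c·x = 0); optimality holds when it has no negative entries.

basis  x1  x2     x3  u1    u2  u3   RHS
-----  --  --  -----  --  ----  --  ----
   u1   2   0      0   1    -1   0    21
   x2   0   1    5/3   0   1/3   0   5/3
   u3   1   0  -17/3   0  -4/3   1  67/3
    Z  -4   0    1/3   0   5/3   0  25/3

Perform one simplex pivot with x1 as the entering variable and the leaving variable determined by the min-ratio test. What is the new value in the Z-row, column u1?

Ratio test on column x1 — row 1: 21/2 = 21/2; row 2: entry 0 ≤ 0; row 3: (67/3)/1 = 67/3. Minimum is 21/2 at row 1 (u1 leaves); pivot element 2.
Divide row 1 by 2; eliminate column x1 from the other rows.
Z-row update in column u1: 0 − (-4)·(1/2) = 2.

2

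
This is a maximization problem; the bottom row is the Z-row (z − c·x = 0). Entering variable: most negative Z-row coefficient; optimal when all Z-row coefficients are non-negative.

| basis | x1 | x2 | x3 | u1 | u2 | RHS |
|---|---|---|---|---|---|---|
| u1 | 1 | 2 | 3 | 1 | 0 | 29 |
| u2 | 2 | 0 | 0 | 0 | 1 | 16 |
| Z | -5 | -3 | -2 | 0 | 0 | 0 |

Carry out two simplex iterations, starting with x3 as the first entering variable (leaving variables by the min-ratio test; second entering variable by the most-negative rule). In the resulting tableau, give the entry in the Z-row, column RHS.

Ratio test on column x3 — row 1: 29/3 = 29/3; row 2: entry 0 ≤ 0. Minimum is 29/3 at row 1 (u1 leaves); pivot element 3.
Divide row 1 by 3; eliminate column x3 from the other rows.
Second iteration: most negative Z-row entry is -13/3 in column x1, so x1 enters.
Ratio test on column x1 — row 1: (29/3)/(1/3) = 29; row 2: 16/2 = 8. Minimum is 8 at row 2 (u2 leaves); pivot element 2.
Divide row 2 by 2; eliminate column x1 from the other rows.
After both pivots, the entry at the Z-row, column RHS is 54.

54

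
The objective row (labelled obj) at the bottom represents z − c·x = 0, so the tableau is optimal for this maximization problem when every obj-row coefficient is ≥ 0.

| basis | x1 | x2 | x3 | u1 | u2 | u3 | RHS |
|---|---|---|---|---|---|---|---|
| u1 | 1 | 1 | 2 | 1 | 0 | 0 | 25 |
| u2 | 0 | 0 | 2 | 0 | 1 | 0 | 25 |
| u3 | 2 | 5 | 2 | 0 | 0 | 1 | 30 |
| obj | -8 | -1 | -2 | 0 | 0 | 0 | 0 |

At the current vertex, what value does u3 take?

30

u3 is basic (row 3); its value is the RHS of that row, 30.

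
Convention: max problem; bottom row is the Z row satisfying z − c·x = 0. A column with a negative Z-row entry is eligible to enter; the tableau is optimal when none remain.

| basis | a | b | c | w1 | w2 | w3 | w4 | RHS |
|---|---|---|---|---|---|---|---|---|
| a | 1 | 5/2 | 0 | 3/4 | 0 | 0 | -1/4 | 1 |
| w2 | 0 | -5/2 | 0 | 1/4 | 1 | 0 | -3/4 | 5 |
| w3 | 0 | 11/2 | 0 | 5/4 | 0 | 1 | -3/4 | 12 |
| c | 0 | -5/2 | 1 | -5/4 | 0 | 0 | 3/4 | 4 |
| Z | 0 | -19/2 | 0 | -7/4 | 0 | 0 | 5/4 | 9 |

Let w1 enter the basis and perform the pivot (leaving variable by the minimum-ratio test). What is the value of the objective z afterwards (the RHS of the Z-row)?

34/3

Ratio test on column w1 — row 1: 1/(3/4) = 4/3; row 2: 5/(1/4) = 20; row 3: 12/(5/4) = 48/5; row 4: entry -5/4 ≤ 0. Minimum is 4/3 at row 1 (a leaves); pivot element 3/4.
Pivot on row 1; the Z-row RHS becomes 9 − (-7/4)·(4/3) = 34/3.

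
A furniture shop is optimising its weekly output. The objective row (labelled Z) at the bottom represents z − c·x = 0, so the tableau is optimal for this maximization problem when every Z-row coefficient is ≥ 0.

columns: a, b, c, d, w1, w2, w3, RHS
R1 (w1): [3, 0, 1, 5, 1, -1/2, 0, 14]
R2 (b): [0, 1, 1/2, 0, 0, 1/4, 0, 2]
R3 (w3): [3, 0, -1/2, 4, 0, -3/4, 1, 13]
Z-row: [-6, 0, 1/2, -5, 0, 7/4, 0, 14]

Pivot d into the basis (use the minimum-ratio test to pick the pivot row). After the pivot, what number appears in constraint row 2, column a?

Ratio test on column d — row 1: 14/5 = 14/5; row 2: entry 0 ≤ 0; row 3: 13/4 = 13/4. Minimum is 14/5 at row 1 (w1 leaves); pivot element 5.
Divide row 1 by 5; eliminate column d from the other rows.
Row 2 update in column a: 0 − 0·(3/5) = 0.

0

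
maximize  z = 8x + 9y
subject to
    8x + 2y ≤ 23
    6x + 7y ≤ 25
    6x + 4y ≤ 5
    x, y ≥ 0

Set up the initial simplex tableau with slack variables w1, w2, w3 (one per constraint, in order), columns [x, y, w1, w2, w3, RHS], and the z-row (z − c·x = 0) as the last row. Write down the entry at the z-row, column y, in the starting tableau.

-9

The z-row carries the negated objective coefficients: the y entry is -9.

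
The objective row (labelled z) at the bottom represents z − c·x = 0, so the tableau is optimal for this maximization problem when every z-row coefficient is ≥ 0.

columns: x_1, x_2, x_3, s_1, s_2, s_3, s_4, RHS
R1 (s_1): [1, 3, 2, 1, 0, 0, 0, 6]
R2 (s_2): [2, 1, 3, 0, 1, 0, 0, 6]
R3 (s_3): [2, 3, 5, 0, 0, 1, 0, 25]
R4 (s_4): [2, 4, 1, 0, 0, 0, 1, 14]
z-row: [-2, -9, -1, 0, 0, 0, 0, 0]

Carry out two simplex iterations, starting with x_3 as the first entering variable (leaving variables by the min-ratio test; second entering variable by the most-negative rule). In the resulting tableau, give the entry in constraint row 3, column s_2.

Ratio test on column x_3 — row 1: 6/2 = 3; row 2: 6/3 = 2; row 3: 25/5 = 5; row 4: 14/1 = 14. Minimum is 2 at row 2 (s_2 leaves); pivot element 3.
Divide row 2 by 3; eliminate column x_3 from the other rows.
Second iteration: most negative z-row entry is -26/3 in column x_2, so x_2 enters.
Ratio test on column x_2 — row 1: 2/(7/3) = 6/7; row 2: 2/(1/3) = 6; row 3: 15/(4/3) = 45/4; row 4: 12/(11/3) = 36/11. Minimum is 6/7 at row 1 (s_1 leaves); pivot element 7/3.
Divide row 1 by 7/3; eliminate column x_2 from the other rows.
After both pivots, the entry at constraint row 3, column s_2 is -9/7.

-9/7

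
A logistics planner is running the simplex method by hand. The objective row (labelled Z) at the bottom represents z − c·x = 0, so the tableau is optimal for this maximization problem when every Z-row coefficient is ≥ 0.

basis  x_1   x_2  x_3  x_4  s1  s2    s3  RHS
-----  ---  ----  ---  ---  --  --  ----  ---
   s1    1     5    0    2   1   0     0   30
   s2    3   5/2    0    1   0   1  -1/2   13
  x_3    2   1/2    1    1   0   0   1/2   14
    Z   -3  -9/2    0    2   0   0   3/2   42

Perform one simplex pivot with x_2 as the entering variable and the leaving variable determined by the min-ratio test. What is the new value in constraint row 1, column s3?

1

Ratio test on column x_2 — row 1: 30/5 = 6; row 2: 13/(5/2) = 26/5; row 3: 14/(1/2) = 28. Minimum is 26/5 at row 2 (s2 leaves); pivot element 5/2.
Divide row 2 by 5/2; eliminate column x_2 from the other rows.
Row 1 update in column s3: 0 − 5·(-1/5) = 1.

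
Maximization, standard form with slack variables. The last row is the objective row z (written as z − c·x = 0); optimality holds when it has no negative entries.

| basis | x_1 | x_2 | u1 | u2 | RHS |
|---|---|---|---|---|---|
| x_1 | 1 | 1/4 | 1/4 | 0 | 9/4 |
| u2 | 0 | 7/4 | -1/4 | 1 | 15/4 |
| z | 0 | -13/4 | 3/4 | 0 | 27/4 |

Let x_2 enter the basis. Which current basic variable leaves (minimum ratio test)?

Column x_2 entries and ratios — x_1: (9/4)/(1/4) = 9; u2: (15/4)/(7/4) = 15/7.
Smallest ratio is 15/7 in the row of u2, so u2 leaves.

u2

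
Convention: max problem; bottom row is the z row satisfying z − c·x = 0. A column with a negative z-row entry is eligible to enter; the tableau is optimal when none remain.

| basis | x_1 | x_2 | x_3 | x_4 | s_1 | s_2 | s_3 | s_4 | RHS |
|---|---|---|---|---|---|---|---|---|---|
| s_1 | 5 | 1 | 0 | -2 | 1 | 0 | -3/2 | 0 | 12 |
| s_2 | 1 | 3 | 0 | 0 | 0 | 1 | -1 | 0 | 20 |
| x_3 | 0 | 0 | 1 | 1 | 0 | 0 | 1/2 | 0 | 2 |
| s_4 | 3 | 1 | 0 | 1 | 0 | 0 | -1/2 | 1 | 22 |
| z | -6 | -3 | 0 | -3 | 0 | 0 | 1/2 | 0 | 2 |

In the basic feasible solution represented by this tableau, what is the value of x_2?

0

x_2 is not in the basis, so in the current basic feasible solution x_2 = 0.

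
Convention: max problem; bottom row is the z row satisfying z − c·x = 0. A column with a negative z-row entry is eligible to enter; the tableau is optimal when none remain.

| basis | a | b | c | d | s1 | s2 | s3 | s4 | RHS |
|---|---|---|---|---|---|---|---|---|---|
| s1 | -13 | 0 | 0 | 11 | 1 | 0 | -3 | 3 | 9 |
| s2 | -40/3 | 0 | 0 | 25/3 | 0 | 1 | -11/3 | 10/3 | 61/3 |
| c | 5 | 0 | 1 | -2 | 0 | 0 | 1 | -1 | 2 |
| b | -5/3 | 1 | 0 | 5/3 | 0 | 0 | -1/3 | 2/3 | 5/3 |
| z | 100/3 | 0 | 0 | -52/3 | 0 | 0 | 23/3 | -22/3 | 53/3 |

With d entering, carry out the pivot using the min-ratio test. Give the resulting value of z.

Ratio test on column d — row 1: 9/11 = 9/11; row 2: (61/3)/(25/3) = 61/25; row 3: entry -2 ≤ 0; row 4: (5/3)/(5/3) = 1. Minimum is 9/11 at row 1 (s1 leaves); pivot element 11.
Pivot on row 1; the z-row RHS becomes 53/3 − (-52/3)·(9/11) = 1051/33.

1051/33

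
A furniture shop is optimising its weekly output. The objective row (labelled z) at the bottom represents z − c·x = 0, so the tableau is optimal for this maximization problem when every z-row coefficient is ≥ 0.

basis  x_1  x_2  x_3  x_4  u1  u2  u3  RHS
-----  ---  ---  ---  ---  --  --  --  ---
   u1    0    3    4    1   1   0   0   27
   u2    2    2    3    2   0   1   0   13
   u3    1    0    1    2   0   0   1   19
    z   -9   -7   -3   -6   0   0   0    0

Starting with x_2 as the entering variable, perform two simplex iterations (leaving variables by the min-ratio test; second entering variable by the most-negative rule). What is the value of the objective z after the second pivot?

Ratio test on column x_2 — row 1: 27/3 = 9; row 2: 13/2 = 13/2; row 3: entry 0 ≤ 0. Minimum is 13/2 at row 2 (u2 leaves); pivot element 2.
Pivot on row 2; the z-row RHS becomes 0 − (-7)·(13/2) = 91/2.
Next entering variable (most negative z-row entry -2): x_1.
Ratio test on column x_1 — row 1: entry -3 ≤ 0; row 2: (13/2)/1 = 13/2; row 3: 19/1 = 19. Minimum is 13/2 at row 2 (x_2 leaves); pivot element 1.
After the second pivot the z-row RHS is 91/2 − (-2)·(13/2) = 117/2.

117/2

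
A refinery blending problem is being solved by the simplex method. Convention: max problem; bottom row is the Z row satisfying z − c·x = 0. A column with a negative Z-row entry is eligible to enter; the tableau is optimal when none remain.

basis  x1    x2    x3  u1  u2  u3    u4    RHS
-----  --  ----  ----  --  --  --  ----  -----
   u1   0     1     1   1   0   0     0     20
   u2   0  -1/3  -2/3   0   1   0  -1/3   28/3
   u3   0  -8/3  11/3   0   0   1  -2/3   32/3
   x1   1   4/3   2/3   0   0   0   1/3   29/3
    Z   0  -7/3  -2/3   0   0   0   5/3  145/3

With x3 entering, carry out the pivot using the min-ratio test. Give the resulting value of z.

Ratio test on column x3 — row 1: 20/1 = 20; row 2: entry -2/3 ≤ 0; row 3: (32/3)/(11/3) = 32/11; row 4: (29/3)/(2/3) = 29/2. Minimum is 32/11 at row 3 (u3 leaves); pivot element 11/3.
Pivot on row 3; the Z-row RHS becomes 145/3 − (-2/3)·(32/11) = 553/11.

553/11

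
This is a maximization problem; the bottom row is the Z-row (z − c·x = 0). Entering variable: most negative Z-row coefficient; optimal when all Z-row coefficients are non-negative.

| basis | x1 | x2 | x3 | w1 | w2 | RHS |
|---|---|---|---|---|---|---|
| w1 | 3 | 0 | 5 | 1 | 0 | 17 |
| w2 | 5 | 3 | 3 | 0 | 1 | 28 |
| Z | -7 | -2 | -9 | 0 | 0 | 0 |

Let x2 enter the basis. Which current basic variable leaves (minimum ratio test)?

Column x2 entries and ratios — w1: 0 ≤ 0, skip; w2: 28/3 = 28/3.
Smallest ratio is 28/3 in the row of w2, so w2 leaves.

w2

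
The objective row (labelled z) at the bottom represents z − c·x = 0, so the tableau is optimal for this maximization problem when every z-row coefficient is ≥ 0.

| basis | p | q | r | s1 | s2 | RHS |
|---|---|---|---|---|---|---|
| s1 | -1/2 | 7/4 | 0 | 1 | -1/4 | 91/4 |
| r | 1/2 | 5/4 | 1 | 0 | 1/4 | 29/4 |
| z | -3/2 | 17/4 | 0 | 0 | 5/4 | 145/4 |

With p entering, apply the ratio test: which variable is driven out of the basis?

r

Column p entries and ratios — s1: -1/2 ≤ 0, skip; r: (29/4)/(1/2) = 29/2.
Smallest ratio is 29/2 in the row of r, so r leaves.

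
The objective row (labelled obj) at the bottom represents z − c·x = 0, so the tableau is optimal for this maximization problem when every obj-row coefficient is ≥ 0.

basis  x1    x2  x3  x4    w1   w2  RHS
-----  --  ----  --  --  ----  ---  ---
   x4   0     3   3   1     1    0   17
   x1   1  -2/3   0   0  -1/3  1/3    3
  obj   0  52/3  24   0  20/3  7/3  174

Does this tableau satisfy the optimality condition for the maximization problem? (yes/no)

yes

Every obj-row coefficient is ≥ 0, so the tableau is optimal.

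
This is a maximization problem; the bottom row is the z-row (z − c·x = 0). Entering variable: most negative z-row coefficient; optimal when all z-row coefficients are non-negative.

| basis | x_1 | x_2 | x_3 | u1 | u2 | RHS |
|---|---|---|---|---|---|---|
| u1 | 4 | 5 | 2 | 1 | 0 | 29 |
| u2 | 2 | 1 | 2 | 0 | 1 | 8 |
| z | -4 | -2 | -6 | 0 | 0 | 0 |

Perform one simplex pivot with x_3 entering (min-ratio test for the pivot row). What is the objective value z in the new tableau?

Ratio test on column x_3 — row 1: 29/2 = 29/2; row 2: 8/2 = 4. Minimum is 4 at row 2 (u2 leaves); pivot element 2.
Pivot on row 2; the z-row RHS becomes 0 − (-6)·4 = 24.

24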